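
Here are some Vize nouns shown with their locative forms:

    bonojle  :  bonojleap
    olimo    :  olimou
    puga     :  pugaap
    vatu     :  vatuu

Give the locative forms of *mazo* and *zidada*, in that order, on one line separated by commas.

The alternation tracks the last vowel of the stem — -u when the last vowel of the stem is a rounded vowel (*olimo*, *vatu*); -ap when the last vowel of the stem is an unrounded vowel (*bonojle*, *puga*).
The last vowel of *mazo* is /o/, which is a rounded vowel, so the suffix is -u, giving *mazou*.
The last vowel of *zidada* is /a/, which is an unrounded vowel, so the suffix is -ap, giving *zidadaap*.

mazou, zidadaap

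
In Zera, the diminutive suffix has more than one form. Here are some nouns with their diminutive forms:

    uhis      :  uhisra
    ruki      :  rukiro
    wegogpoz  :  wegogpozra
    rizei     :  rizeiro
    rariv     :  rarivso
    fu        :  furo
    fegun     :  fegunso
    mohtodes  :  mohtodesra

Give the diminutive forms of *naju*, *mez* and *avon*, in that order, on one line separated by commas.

The pattern is sibilance of the final sound: -ra when the stem ends in a sibilant (*uhis*, *wegogpoz*, *mohtodes*); -so when the stem ends in a non-sibilant consonant (*rariv*, *fegun*); -ro when the stem ends in a vowel (*ruki*, *rizei*, *fu*).
*naju* — final sound /u/ (a vowel) → -ro → *najuro*.
The final sound of *mez* is /z/, which is a sibilant, so the suffix is -ra, giving *mezra*.
Since the final sound of *avon* is /n/ (a non-sibilant consonant), it takes -so, giving *avonso*.

najuro, mezra, avonso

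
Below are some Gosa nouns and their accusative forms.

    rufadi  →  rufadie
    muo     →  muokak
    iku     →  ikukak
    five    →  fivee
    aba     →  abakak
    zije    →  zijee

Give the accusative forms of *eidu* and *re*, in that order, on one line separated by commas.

eidukak, ree

The alternation tracks the last vowel of the stem — -e when the last vowel of the stem is a front vowel (*rufadi*, *five*, *zije*); -kak when the last vowel of the stem is a back vowel (*muo*, *iku*, *aba*).
*eidu*: last vowel = /u/, a back vowel → -kak → *eidukak*.
The last vowel of *re* is /e/, which is a front vowel, so the suffix is -e, giving *ree*.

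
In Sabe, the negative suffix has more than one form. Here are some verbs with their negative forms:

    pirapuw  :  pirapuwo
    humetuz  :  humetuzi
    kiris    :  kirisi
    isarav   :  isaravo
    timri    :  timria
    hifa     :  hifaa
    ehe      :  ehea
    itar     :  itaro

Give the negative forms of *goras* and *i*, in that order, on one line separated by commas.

gorasi, ia

Looking at the final sound of each stem: -i when the stem ends in a sibilant (*humetuz*, *kiris*); -o when the stem ends in a non-sibilant consonant (*pirapuw*, *isarav*, *itar*); -a when the stem ends in a vowel (*timri*, *hifa*, *ehe*).
The final sound of *goras* is /s/, which is a sibilant, so the suffix is -i, giving *gorasi*.
*i*: final sound = /i/, a vowel → -a → *ia*.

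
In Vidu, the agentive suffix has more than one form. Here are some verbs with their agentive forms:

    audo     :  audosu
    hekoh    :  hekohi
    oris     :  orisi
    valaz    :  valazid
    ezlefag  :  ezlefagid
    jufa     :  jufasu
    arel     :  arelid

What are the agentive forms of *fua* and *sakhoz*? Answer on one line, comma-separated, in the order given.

fuasu, sakhozid

The alternation tracks the final sound of the stem — -i when the stem ends in a voiceless consonant (*hekoh*, *oris*); -id when the stem ends in a voiced consonant (*valaz*, *ezlefag*, *arel*); -su when the stem ends in a vowel (*audo*, *jufa*).
The final sound of *fua* is /a/, which is a vowel, so the suffix is -su, giving *fuasu*.
*sakhoz*: final sound = /z/, a voiced consonant → -id → *sakhozid*.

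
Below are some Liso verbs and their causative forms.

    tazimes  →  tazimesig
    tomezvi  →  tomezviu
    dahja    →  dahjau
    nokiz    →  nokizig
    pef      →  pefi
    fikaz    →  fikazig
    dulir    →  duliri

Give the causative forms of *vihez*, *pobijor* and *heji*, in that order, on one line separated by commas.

vihezig, pobijori, hejiu

Looking at the final sound of each stem: -ig when the stem ends in a sibilant (*tazimes*, *nokiz*, *fikaz*); -i when the stem ends in a non-sibilant consonant (*pef*, *dulir*); -u when the stem ends in a vowel (*tomezvi*, *dahja*).
Since the final sound of *vihez* is /z/ (a sibilant), it takes -ig, giving *vihezig*.
*pobijor* — final sound /r/ (a non-sibilant consonant) → -i → *pobijori*.
Since the final sound of *heji* is /i/ (a vowel), it takes -u, giving *hejiu*.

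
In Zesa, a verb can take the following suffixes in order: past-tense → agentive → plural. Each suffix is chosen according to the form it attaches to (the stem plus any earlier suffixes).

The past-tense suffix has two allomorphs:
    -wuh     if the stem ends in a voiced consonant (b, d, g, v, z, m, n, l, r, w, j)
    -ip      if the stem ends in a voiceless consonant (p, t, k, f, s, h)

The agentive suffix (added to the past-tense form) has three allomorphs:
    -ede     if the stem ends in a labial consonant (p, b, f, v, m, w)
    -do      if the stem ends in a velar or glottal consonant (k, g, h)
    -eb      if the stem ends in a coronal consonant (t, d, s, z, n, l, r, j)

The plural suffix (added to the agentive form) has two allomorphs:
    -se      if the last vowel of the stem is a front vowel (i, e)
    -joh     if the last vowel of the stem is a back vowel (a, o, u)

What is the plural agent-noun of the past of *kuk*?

kukipedese

*kuk* — final consonant /k/ (voiceless) → -ip → *kukip*.
The final consonant of the past-tense form *kukip* is /p/, which is labial, so the agentive suffix is -ede, giving *kukipede*.
Since the last vowel of the agentive form *kukipede* is /e/ (a front vowel), it takes -se, giving *kukipedese*.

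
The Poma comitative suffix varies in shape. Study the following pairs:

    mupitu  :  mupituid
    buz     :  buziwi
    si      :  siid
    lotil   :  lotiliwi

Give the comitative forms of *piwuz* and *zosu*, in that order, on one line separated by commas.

The alternation tracks the final sound of the stem — -iwi when the stem ends in a consonant (*buz*, *lotil*); -id when the stem ends in a vowel (*mupitu*, *si*).
The final sound of *piwuz* is /z/, which is a consonant, so the suffix is -iwi, giving *piwuziwi*.
The final sound of *zosu* is /u/, which is a vowel, so the suffix is -id, giving *zosuid*.

piwuziwi, zosuid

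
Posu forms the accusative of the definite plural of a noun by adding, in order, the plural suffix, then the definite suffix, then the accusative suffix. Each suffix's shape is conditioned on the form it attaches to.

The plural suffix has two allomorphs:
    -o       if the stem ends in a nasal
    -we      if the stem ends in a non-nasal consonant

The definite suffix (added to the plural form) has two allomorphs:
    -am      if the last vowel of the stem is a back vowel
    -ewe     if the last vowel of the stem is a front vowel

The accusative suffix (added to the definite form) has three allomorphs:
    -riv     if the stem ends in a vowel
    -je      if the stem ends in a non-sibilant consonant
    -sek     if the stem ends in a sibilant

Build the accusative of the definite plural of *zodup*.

zodupweeweriv

Since the final consonant of *zodup* is /p/ (non-nasal), it takes -we, giving *zodupwe*.
The plural form *zodupwe* — last vowel /e/ (a front vowel) → -ewe → *zodupweewe*.
The final sound of the definite form *zodupweewe* is /e/, which is a vowel, so the accusative suffix is -riv, giving *zodupweeweriv*.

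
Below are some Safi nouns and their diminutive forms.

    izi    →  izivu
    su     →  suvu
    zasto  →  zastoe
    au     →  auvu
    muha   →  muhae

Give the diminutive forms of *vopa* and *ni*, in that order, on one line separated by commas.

The pattern is height harmony: -vu when the last vowel of the stem is a high vowel (*izi*, *su*, *au*); -e when the last vowel of the stem is a non-high vowel (*zasto*, *muha*).
Since the last vowel of *vopa* is /a/ (a non-high vowel), it takes -e, giving *vopae*.
*ni*: last vowel = /i/, a high vowel → -vu → *nivu*.

vopae, nivu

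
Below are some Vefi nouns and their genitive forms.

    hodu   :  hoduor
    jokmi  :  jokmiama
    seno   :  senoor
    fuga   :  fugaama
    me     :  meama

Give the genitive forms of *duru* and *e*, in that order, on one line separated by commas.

duruor, eama

Looking at the last vowel of each stem: -or when the last vowel of the stem is a rounded vowel (*hodu*, *seno*); -ama when the last vowel of the stem is an unrounded vowel (*jokmi*, *fuga*, *me*).
*duru* — last vowel /u/ (a rounded vowel) → -or → *duruor*.
Since the last vowel of *e* is /e/ (an unrounded vowel), it takes -ama, giving *eama*.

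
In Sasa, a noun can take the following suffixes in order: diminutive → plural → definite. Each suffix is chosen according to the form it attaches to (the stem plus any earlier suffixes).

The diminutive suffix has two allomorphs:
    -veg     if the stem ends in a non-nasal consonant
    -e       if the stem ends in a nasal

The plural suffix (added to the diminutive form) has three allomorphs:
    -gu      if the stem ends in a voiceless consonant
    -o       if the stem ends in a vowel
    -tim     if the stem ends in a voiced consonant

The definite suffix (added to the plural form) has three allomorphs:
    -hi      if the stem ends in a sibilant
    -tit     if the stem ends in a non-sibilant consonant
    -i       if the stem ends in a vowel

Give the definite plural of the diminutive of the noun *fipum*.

*fipum*: final consonant = /m/, a nasal → -e → *fipume*.
The final sound of the diminutive form *fipume* is /e/, which is a vowel, so the plural suffix is -o, giving *fipumeo*.
Since the final sound of the plural form *fipumeo* is /o/ (a vowel), it takes -i, giving *fipumeoi*.

fipumeoi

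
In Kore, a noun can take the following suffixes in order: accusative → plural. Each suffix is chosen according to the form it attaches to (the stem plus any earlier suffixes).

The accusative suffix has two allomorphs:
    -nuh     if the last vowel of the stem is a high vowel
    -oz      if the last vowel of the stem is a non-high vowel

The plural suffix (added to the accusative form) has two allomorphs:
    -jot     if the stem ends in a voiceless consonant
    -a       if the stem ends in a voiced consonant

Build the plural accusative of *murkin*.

murkinnuhjot

Since the last vowel of *murkin* is /i/ (a high vowel), it takes -nuh, giving *murkinnuh*.
Since the final consonant of the accusative form *murkinnuh* is /h/ (voiceless), it takes -jot, giving *murkinnuhjot*.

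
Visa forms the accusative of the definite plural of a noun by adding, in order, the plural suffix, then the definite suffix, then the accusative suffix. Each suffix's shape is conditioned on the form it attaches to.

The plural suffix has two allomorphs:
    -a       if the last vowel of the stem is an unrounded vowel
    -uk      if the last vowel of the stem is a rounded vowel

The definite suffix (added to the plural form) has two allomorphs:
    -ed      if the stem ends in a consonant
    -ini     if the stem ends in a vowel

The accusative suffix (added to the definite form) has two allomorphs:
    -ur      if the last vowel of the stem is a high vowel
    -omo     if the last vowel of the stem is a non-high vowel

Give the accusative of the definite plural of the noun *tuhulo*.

Since the last vowel of *tuhulo* is /o/ (a rounded vowel), it takes -uk, giving *tuhulouk*.
Since the final sound of the plural form *tuhulouk* is /k/ (a consonant), it takes -ed, giving *tuhulouked*.
Since the last vowel of the definite form *tuhulouked* is /e/ (a non-high vowel), it takes -omo, giving *tuhuloukedomo*.

tuhuloukedomo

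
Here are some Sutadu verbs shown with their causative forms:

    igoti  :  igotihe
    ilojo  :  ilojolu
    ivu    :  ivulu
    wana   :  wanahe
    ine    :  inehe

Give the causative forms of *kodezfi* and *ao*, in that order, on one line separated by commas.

The pattern is rounding harmony: -lu when the last vowel of the stem is a rounded vowel (*ilojo*, *ivu*); -he when the last vowel of the stem is an unrounded vowel (*igoti*, *wana*, *ine*).
*kodezfi* — last vowel /i/ (an unrounded vowel) → -he → *kodezfihe*.
*ao* — last vowel /o/ (a rounded vowel) → -lu → *aolu*.

kodezfihe, aolu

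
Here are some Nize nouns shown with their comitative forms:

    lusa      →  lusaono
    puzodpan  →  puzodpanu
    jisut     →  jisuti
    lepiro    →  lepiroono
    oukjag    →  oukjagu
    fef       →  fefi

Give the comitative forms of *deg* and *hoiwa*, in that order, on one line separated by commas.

degu, hoiwaono

The pattern is voicing of the final sound: -i when the stem ends in a voiceless consonant (*jisut*, *fef*); -u when the stem ends in a voiced consonant (*puzodpan*, *oukjag*); -ono when the stem ends in a vowel (*lusa*, *lepiro*).
The final sound of *deg* is /g/, which is a voiced consonant, so the suffix is -u, giving *degu*.
Since the final sound of *hoiwa* is /a/ (a vowel), it takes -ono, giving *hoiwaono*.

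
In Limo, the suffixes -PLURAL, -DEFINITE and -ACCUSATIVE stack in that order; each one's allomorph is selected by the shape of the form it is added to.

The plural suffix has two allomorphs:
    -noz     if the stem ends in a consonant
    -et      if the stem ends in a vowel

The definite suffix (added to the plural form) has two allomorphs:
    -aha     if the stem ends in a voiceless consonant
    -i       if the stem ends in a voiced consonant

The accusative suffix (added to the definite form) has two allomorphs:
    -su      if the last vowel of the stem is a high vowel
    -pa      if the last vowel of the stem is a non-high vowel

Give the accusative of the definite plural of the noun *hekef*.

Since the final sound of *hekef* is /f/ (a consonant), it takes -noz, giving *hekefnoz*.
Since the final consonant of the plural form *hekefnoz* is /z/ (voiced), it takes -i, giving *hekefnozi*.
The definite form *hekefnozi*: last vowel = /i/, a high vowel → -su → *hekefnozisu*.

hekefnozisu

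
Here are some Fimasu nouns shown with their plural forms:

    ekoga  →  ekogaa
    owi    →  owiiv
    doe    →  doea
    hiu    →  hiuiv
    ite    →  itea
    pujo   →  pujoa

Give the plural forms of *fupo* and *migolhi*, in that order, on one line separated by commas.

fupoa, migolhiiv

The pattern is height harmony: -iv when the last vowel of the stem is a high vowel (*owi*, *hiu*); -a when the last vowel of the stem is a non-high vowel (*ekoga*, *doe*, *ite*, *pujo*).
Since the last vowel of *fupo* is /o/ (a non-high vowel), it takes -a, giving *fupoa*.
The last vowel of *migolhi* is /i/, which is a high vowel, so the suffix is -iv, giving *migolhiiv*.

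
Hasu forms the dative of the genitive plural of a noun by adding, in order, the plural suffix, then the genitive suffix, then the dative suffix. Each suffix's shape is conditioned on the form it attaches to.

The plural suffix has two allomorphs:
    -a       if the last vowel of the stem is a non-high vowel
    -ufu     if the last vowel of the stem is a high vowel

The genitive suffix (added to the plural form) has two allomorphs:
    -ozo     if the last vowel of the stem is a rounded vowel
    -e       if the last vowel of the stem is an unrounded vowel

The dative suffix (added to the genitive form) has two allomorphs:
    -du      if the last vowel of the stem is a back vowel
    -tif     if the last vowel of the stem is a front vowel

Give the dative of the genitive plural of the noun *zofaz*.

The last vowel of *zofaz* is /a/, which is a non-high vowel, so the plural suffix is -a, giving *zofaza*.
Since the last vowel of the plural form *zofaza* is /a/ (an unrounded vowel), it takes -e, giving *zofazae*.
The last vowel of the genitive form *zofazae* is /e/, which is a front vowel, so the dative suffix is -tif, giving *zofazaetif*.

zofazaetif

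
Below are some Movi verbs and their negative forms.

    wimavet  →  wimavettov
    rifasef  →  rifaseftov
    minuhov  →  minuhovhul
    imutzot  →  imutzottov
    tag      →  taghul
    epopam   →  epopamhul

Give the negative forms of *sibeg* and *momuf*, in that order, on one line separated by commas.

The alternation tracks the final consonant of the stem — -tov when the stem ends in a voiceless consonant (*wimavet*, *rifasef*, *imutzot*); -hul when the stem ends in a voiced consonant (*minuhov*, *tag*, *epopam*).
*sibeg* — final consonant /g/ (voiced) → -hul → *sibeghul*.
Since the final consonant of *momuf* is /f/ (voiceless), it takes -tov, giving *momuftov*.

sibeghul, momuftov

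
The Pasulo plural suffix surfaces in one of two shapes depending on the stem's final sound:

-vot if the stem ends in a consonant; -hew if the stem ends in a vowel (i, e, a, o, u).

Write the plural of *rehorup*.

Since the final sound of *rehorup* is /p/ (a consonant), it takes -vot, giving *rehorupvot*.

rehorupvot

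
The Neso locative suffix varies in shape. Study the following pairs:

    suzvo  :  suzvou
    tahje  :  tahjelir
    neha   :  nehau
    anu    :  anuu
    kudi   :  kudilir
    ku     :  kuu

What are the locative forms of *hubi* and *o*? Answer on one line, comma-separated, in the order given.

hubilir, ou

The alternation tracks the last vowel of the stem — -lir when the last vowel of the stem is a front vowel (*tahje*, *kudi*); -u when the last vowel of the stem is a back vowel (*suzvo*, *neha*, *anu*, *ku*).
Since the last vowel of *hubi* is /i/ (a front vowel), it takes -lir, giving *hubilir*.
*o*: last vowel = /o/, a back vowel → -u → *ou*.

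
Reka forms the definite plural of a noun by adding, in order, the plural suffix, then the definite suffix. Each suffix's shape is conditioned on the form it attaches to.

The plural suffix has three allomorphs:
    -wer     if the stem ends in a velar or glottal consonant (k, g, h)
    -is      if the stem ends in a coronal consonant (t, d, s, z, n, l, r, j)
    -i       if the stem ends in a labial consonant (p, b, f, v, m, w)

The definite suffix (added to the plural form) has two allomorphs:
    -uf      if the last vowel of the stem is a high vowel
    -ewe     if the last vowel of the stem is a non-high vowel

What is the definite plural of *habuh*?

habuhwerewe

*habuh*: final consonant = /h/, velar/glottal → -wer → *habuhwer*.
The plural form *habuhwer*: last vowel = /e/, a non-high vowel → -ewe → *habuhwerewe*.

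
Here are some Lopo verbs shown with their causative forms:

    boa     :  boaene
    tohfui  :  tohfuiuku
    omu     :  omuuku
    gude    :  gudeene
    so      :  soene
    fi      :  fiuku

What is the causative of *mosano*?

Looking at the last vowel of each stem: -uku when the last vowel of the stem is a high vowel (*tohfui*, *omu*, *fi*); -ene when the last vowel of the stem is a non-high vowel (*boa*, *gude*, *so*).
Since the last vowel of *mosano* is /o/ (a non-high vowel), it takes -ene, giving *mosanoene*.

mosanoene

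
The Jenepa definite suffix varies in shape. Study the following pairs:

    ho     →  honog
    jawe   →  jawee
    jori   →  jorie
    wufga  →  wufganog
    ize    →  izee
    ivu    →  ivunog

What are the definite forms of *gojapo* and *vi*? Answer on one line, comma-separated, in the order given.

gojaponog, vie

Looking at the last vowel of each stem: -e when the last vowel of the stem is a front vowel (*jawe*, *jori*, *ize*); -nog when the last vowel of the stem is a back vowel (*ho*, *wufga*, *ivu*).
*gojapo*: last vowel = /o/, a back vowel → -nog → *gojaponog*.
*vi*: last vowel = /i/, a front vowel → -e → *vie*.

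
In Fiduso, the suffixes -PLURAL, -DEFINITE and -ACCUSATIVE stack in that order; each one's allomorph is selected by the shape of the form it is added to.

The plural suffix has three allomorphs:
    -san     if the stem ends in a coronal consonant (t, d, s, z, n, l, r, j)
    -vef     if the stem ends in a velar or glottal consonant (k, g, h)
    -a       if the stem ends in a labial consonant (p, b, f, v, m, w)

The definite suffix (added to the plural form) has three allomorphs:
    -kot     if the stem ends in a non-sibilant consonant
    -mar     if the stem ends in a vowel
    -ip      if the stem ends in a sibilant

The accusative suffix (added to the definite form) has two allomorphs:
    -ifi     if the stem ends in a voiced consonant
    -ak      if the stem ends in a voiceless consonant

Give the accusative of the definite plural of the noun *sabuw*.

*sabuw*: final consonant = /w/, labial → -a → *sabuwa*.
The plural form *sabuwa* — final sound /a/ (a vowel) → -mar → *sabuwamar*.
The definite form *sabuwamar*: final consonant = /r/, voiced → -ifi → *sabuwamarifi*.

sabuwamarifi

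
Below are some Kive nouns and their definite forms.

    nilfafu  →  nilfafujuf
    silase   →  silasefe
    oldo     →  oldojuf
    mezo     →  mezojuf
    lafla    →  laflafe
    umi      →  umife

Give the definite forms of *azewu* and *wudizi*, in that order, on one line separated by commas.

azewujuf, wudizife

Looking at the last vowel of each stem: -juf when the last vowel of the stem is a rounded vowel (*nilfafu*, *oldo*, *mezo*); -fe when the last vowel of the stem is an unrounded vowel (*silase*, *lafla*, *umi*).
Since the last vowel of *azewu* is /u/ (a rounded vowel), it takes -juf, giving *azewujuf*.
*wudizi* — last vowel /i/ (an unrounded vowel) → -fe → *wudizife*.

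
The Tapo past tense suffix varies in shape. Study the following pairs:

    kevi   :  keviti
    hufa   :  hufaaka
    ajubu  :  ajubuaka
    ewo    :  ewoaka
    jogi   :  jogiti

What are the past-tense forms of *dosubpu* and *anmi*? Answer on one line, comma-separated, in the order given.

dosubpuaka, anmiti

The suffix is conditioned by the last vowel: -ti when the last vowel of the stem is a front vowel (*kevi*, *jogi*); -aka when the last vowel of the stem is a back vowel (*hufa*, *ajubu*, *ewo*).
*dosubpu*: last vowel = /u/, a back vowel → -aka → *dosubpuaka*.
*anmi*: last vowel = /i/, a front vowel → -ti → *anmiti*.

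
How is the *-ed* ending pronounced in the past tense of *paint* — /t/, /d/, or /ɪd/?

/ɪd/

The stem *paint* ends in /t/ or /d/.
The -ed suffix is realized as /ɪd/ after /t, d/; as /t/ after other voiceless consonants; and as /d/ after other voiced sounds.
So -ed on *paint* is pronounced /ɪd/.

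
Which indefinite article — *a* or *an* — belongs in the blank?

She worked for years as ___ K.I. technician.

The indefinite article is chosen by the initial *sound* of the following word, not its spelling.
The initialism *K.I.* is read letter by letter; the first letter, K, is pronounced /keɪ/, which begins with a consonant sound.
So the article is *a*: She worked for years as a K.I. technician.

a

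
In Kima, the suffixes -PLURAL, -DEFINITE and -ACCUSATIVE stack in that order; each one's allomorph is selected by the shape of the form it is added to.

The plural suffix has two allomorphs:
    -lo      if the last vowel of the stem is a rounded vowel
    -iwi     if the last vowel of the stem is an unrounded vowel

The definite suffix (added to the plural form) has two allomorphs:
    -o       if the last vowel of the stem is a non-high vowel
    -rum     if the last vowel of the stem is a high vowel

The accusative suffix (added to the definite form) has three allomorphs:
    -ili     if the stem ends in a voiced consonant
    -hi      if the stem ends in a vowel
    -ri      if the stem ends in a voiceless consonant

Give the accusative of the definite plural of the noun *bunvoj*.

The last vowel of *bunvoj* is /o/, which is a rounded vowel, so the plural suffix is -lo, giving *bunvojlo*.
The last vowel of the plural form *bunvojlo* is /o/, which is a non-high vowel, so the definite suffix is -o, giving *bunvojloo*.
The final sound of the definite form *bunvojloo* is /o/, which is a vowel, so the accusative suffix is -hi, giving *bunvojloohi*.

bunvojloohi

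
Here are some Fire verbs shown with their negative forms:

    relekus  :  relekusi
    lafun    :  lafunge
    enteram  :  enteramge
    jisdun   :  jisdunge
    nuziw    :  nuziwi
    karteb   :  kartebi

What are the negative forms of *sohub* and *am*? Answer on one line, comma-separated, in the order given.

The suffix is conditioned by the final consonant: -ge when the stem ends in a nasal (*lafun*, *enteram*, *jisdun*); -i when the stem ends in a non-nasal consonant (*relekus*, *nuziw*, *karteb*).
*sohub* — final consonant /b/ (non-nasal) → -i → *sohubi*.
*am*: final consonant = /m/, a nasal → -ge → *amge*.

sohubi, amge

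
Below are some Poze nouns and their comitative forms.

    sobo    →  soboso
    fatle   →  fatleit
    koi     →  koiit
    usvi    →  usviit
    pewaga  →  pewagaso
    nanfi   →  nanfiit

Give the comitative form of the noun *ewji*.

ewjiit

The pattern is front/back vowel harmony: -it when the last vowel of the stem is a front vowel (*fatle*, *koi*, *usvi*, *nanfi*); -so when the last vowel of the stem is a back vowel (*sobo*, *pewaga*).
The last vowel of *ewji* is /i/, which is a front vowel, so the suffix is -it, giving *ewjiit*.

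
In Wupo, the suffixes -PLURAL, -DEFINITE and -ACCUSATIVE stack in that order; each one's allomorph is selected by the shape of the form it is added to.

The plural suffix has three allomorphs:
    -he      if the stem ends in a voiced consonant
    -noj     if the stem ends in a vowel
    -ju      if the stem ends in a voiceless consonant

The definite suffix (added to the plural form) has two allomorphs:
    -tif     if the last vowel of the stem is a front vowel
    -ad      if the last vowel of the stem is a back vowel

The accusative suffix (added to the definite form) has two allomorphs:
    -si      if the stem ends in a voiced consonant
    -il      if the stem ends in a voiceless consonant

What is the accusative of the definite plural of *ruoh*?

The final sound of *ruoh* is /h/, which is a voiceless consonant, so the plural suffix is -ju, giving *ruohju*.
The plural form *ruohju*: last vowel = /u/, a back vowel → -ad → *ruohjuad*.
The definite form *ruohjuad*: final consonant = /d/, voiced → -si → *ruohjuadsi*.

ruohjuadsi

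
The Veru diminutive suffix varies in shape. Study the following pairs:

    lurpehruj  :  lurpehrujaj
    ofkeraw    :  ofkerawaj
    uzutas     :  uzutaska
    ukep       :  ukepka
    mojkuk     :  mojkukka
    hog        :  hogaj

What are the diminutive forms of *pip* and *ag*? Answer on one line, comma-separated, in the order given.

pipka, agaj

The alternation tracks the final consonant of the stem — -ka when the stem ends in a voiceless consonant (*uzutas*, *ukep*, *mojkuk*); -aj when the stem ends in a voiced consonant (*lurpehruj*, *ofkeraw*, *hog*).
*pip*: final consonant = /p/, voiceless → -ka → *pipka*.
*ag*: final consonant = /g/, voiced → -aj → *agaj*.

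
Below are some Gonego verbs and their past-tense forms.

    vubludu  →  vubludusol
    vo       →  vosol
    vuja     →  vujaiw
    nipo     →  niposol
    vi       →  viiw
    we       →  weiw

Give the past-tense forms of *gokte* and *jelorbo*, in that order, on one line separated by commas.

Looking at the last vowel of each stem: -sol when the last vowel of the stem is a rounded vowel (*vubludu*, *vo*, *nipo*); -iw when the last vowel of the stem is an unrounded vowel (*vuja*, *vi*, *we*).
*gokte*: last vowel = /e/, an unrounded vowel → -iw → *gokteiw*.
The last vowel of *jelorbo* is /o/, which is a rounded vowel, so the suffix is -sol, giving *jelorbosol*.

gokteiw, jelorbosol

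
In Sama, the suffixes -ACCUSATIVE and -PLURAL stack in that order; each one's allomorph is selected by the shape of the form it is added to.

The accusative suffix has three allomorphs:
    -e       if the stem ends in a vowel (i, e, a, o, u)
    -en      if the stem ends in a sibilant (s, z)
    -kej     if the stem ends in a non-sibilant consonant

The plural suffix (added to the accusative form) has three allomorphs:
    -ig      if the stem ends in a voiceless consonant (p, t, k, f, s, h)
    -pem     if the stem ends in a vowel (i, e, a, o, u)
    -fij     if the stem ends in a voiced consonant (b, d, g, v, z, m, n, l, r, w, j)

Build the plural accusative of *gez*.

gezenfij

*gez* — final sound /z/ (a sibilant) → -en → *gezen*.
The accusative form *gezen*: final sound = /n/, a voiced consonant → -fij → *gezenfij*.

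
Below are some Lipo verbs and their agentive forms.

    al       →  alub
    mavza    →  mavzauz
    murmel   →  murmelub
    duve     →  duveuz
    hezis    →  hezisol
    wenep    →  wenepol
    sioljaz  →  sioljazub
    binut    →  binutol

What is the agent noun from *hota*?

Looking at the final sound of each stem: -ol when the stem ends in a voiceless consonant (*hezis*, *wenep*, *binut*); -ub when the stem ends in a voiced consonant (*al*, *murmel*, *sioljaz*); -uz when the stem ends in a vowel (*mavza*, *duve*).
*hota*: final sound = /a/, a vowel → -uz → *hotauz*.

hotauz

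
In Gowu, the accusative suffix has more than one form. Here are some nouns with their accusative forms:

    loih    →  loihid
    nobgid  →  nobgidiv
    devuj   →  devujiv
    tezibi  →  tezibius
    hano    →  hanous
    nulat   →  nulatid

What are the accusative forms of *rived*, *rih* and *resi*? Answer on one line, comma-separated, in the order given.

rivediv, rihid, resius

The alternation tracks the final sound of the stem — -id when the stem ends in a voiceless consonant (*loih*, *nulat*); -iv when the stem ends in a voiced consonant (*nobgid*, *devuj*); -us when the stem ends in a vowel (*tezibi*, *hano*).
Since the final sound of *rived* is /d/ (a voiced consonant), it takes -iv, giving *rivediv*.
*rih*: final sound = /h/, a voiceless consonant → -id → *rihid*.
*resi* — final sound /i/ (a vowel) → -us → *resius*.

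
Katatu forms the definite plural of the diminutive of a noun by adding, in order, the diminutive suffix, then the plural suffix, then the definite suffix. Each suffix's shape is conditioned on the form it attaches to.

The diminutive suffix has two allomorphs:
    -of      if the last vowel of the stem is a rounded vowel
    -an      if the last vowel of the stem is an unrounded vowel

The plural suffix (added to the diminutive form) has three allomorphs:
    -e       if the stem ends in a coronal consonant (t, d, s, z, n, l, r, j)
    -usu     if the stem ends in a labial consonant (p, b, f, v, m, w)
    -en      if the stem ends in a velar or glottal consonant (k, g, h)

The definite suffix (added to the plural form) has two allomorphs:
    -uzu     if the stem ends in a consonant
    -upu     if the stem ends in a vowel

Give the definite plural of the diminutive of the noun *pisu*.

Since the last vowel of *pisu* is /u/ (a rounded vowel), it takes -of, giving *pisuof*.
The diminutive form *pisuof*: final consonant = /f/, labial → -usu → *pisuofusu*.
Since the final sound of the plural form *pisuofusu* is /u/ (a vowel), it takes -upu, giving *pisuofusuupu*.

pisuofusuupu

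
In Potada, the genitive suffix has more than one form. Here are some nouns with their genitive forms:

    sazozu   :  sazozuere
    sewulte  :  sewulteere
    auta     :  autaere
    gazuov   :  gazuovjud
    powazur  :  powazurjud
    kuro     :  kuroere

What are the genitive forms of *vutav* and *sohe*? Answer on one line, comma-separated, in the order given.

Looking at the final sound of each stem: -jud when the stem ends in a consonant (*gazuov*, *powazur*); -ere when the stem ends in a vowel (*sazozu*, *sewulte*, *auta*, *kuro*).
Since the final sound of *vutav* is /v/ (a consonant), it takes -jud, giving *vutavjud*.
The final sound of *sohe* is /e/, which is a vowel, so the suffix is -ere, giving *soheere*.

vutavjud, soheere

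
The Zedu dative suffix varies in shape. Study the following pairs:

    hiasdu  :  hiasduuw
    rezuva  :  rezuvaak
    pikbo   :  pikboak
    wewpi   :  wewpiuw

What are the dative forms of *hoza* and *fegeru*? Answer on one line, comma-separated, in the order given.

Looking at the last vowel of each stem: -uw when the last vowel of the stem is a high vowel (*hiasdu*, *wewpi*); -ak when the last vowel of the stem is a non-high vowel (*rezuva*, *pikbo*).
Since the last vowel of *hoza* is /a/ (a non-high vowel), it takes -ak, giving *hozaak*.
*fegeru*: last vowel = /u/, a high vowel → -uw → *fegeruuw*.

hozaak, fegeruuw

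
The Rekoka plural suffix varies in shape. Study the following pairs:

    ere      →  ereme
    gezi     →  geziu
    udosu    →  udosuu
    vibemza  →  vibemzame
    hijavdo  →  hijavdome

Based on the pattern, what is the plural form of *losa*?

losame

The pattern is height harmony: -u when the last vowel of the stem is a high vowel (*gezi*, *udosu*); -me when the last vowel of the stem is a non-high vowel (*ere*, *vibemza*, *hijavdo*).
*losa*: last vowel = /a/, a non-high vowel → -me → *losame*.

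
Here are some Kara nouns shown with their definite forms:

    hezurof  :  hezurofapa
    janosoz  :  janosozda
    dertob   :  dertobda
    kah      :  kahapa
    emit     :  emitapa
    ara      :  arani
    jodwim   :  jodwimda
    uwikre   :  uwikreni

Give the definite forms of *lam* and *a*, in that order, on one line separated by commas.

The alternation tracks the final sound of the stem — -apa when the stem ends in a voiceless consonant (*hezurof*, *kah*, *emit*); -da when the stem ends in a voiced consonant (*janosoz*, *dertob*, *jodwim*); -ni when the stem ends in a vowel (*ara*, *uwikre*).
*lam* — final sound /m/ (a voiced consonant) → -da → *lamda*.
The final sound of *a* is /a/, which is a vowel, so the suffix is -ni, giving *ani*.

lamda, ani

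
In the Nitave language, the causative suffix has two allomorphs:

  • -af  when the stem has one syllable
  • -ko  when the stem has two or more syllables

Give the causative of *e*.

eaf

With one syllable, *e* takes -af → *eaf*.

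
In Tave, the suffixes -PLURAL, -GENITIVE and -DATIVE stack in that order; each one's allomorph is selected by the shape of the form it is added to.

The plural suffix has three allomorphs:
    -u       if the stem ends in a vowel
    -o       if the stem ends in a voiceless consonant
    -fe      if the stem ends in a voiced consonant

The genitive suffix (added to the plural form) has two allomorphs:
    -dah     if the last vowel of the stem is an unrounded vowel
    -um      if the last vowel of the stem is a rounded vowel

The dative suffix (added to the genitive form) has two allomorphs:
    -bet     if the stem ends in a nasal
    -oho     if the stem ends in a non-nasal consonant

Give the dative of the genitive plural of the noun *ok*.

okoumbet

Since the final sound of *ok* is /k/ (a voiceless consonant), it takes -o, giving *oko*.
Since the last vowel of the plural form *oko* is /o/ (a rounded vowel), it takes -um, giving *okoum*.
Since the final consonant of the genitive form *okoum* is /m/ (a nasal), it takes -bet, giving *okoumbet*.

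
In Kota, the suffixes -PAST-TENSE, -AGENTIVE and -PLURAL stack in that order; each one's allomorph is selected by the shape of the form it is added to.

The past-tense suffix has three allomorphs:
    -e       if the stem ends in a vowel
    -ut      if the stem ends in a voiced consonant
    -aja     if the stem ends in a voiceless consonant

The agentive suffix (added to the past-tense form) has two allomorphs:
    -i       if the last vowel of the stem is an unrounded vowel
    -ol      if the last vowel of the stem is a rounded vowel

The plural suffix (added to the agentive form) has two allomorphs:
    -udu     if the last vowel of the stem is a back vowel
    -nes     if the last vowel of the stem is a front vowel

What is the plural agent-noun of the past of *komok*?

komokajaines

Since the final sound of *komok* is /k/ (a voiceless consonant), it takes -aja, giving *komokaja*.
The past-tense form *komokaja*: last vowel = /a/, an unrounded vowel → -i → *komokajai*.
The agentive form *komokajai*: last vowel = /i/, a front vowel → -nes → *komokajaines*.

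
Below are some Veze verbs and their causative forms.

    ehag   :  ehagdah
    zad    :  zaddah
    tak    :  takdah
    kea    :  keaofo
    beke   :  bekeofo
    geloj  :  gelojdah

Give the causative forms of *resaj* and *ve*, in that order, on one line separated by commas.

Looking at the final sound of each stem: -dah when the stem ends in a consonant (*ehag*, *zad*, *tak*, *geloj*); -ofo when the stem ends in a vowel (*kea*, *beke*).
*resaj* — final sound /j/ (a consonant) → -dah → *resajdah*.
*ve* — final sound /e/ (a vowel) → -ofo → *veofo*.

resajdah, veofo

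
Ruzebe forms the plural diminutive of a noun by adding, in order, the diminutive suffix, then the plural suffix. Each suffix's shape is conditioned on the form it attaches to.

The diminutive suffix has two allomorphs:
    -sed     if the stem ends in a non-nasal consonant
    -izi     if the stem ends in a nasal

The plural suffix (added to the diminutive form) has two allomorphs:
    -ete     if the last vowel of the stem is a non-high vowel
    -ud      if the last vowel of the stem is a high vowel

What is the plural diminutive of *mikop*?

mikopsedete

The final consonant of *mikop* is /p/, which is non-nasal, so the diminutive suffix is -sed, giving *mikopsed*.
The last vowel of the diminutive form *mikopsed* is /e/, which is a non-high vowel, so the plural suffix is -ete, giving *mikopsedete*.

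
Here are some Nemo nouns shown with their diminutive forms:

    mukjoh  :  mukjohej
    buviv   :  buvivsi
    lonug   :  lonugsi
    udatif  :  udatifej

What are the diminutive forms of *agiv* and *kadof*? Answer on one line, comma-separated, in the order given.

agivsi, kadofej

The pattern is voicing of the final consonant: -ej when the stem ends in a voiceless consonant (*mukjoh*, *udatif*); -si when the stem ends in a voiced consonant (*buviv*, *lonug*).
*agiv*: final consonant = /v/, voiced → -si → *agivsi*.
The final consonant of *kadof* is /f/, which is voiceless, so the suffix is -ej, giving *kadofej*.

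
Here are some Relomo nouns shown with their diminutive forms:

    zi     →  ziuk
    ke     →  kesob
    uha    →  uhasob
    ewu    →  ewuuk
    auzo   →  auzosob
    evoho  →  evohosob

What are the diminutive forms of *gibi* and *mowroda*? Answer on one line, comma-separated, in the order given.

gibiuk, mowrodasob

The alternation tracks the last vowel of the stem — -uk when the last vowel of the stem is a high vowel (*zi*, *ewu*); -sob when the last vowel of the stem is a non-high vowel (*ke*, *uha*, *auzo*, *evoho*).
Since the last vowel of *gibi* is /i/ (a high vowel), it takes -uk, giving *gibiuk*.
Since the last vowel of *mowroda* is /a/ (a non-high vowel), it takes -sob, giving *mowrodasob*.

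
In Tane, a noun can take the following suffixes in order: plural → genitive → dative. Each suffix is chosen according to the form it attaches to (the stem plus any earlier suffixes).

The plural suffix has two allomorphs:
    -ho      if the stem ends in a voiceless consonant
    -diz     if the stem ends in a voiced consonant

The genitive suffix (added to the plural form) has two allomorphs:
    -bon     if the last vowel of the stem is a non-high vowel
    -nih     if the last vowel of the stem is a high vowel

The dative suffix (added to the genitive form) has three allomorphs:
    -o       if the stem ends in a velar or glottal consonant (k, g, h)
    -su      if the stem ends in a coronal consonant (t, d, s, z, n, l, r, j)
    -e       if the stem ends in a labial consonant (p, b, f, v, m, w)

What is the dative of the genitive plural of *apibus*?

*apibus* — final consonant /s/ (voiceless) → -ho → *apibusho*.
The plural form *apibusho*: last vowel = /o/, a non-high vowel → -bon → *apibushobon*.
The genitive form *apibushobon*: final consonant = /n/, coronal → -su → *apibushobonsu*.

apibushobonsu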